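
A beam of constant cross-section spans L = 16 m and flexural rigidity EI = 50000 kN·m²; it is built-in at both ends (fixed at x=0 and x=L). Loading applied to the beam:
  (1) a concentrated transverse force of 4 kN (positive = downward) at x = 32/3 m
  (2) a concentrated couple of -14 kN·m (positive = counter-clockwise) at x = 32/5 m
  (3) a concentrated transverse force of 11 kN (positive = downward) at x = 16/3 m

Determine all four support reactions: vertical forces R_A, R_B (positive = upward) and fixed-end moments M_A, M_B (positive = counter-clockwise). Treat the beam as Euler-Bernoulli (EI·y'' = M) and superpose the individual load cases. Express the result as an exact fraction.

R_A = 10699/1350 kN, M_A = 19666/675 kN·m, R_B = 9551/1350 kN, M_B = -18224/675 kN·m

Load 1 — point force P=4 kN at a=32/3 m (b=L-a=16/3):
  R_A = Pb²(3a+b)/L³ = 4·(16/3)²·(3·(32/3)+(16/3))/16³ = 28/27 kN
  M_A = Pab²/L² = 4·(32/3)·(16/3)²/16² = 128/27 kN·m
  R_B = Pa²(a+3b)/L³ = 4·(32/3)²·((32/3)+3·(16/3))/16³ = 80/27 kN
  M_B = -Pa²b/L² = -4·(32/3)²·(16/3)/16² = -256/27 kN·m
Load 2 — applied couple M₀=-14 kN·m at a=32/5 m (b=L-a=48/5):
  R_A = 6M₀ab/L³ = 6·(-14)·(32/5)·(48/5)/16³ = -63/50 kN
  M_A = M₀b(2a-b)/L² = (-14)·(48/5)·(2·(32/5)-(48/5))/16² = -42/25 kN·m
  R_B = -6M₀ab/L³ = -6·(-14)·(32/5)·(48/5)/16³ = 63/50 kN
  M_B = M₀a(2b-a)/L² = (-14)·(32/5)·(2·(48/5)-(32/5))/16² = -112/25 kN·m
Load 3 — point force P=11 kN at a=16/3 m (b=L-a=32/3):
  R_A = Pb²(3a+b)/L³ = 11·(32/3)²·(3·(16/3)+(32/3))/16³ = 220/27 kN
  M_A = Pab²/L² = 11·(16/3)·(32/3)²/16² = 704/27 kN·m
  R_B = Pa²(a+3b)/L³ = 11·(16/3)²·((16/3)+3·(32/3))/16³ = 77/27 kN
  M_B = -Pa²b/L² = -11·(16/3)²·(32/3)/16² = -352/27 kN·m
Superposition: R_A = 10699/1350 kN, M_A = 19666/675 kN·m, R_B = 9551/1350 kN, M_B = -18224/675 kN·m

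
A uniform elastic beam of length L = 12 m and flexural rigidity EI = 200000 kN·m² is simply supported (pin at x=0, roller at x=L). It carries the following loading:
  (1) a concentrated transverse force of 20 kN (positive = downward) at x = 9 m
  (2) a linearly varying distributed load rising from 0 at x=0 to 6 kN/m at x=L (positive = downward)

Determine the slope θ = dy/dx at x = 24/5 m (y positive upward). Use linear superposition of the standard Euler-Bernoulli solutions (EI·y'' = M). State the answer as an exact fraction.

Load 1 — point force P=20 kN at a=9 m (b=L-a=3):
  θ_1 = -Pb(L²-b²-3x²)/(6LEI)  [x≤a] = -20·3·(12²-3²-3·(24/5)²)/(6·12·200000) = -549/2000000 rad
Load 2 — triangular load w₀=6 kN/m (0→w₀ over full span):
  θ_2 = -w₀(7L⁴-30L²x²+15x⁴)/(360LEI) = -6·(7·12⁴-30·12²·(24/5)²+15·(24/5)⁴)/(360·12·200000) = -2907/7812500 rad
Superposition: θ = Σ θ_i = -161649/250000000 rad ≈ -0.000647 rad

θ(24/5) = -161649/250000000 rad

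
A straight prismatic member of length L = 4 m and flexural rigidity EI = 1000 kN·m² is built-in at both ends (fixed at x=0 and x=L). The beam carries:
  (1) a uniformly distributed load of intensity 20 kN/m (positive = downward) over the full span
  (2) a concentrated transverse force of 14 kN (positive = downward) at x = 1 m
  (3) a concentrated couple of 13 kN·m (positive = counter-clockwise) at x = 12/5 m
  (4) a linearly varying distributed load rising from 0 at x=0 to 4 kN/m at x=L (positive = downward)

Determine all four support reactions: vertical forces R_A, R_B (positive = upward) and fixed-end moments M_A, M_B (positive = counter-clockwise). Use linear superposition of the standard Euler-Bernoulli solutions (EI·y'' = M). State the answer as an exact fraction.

Load 1 — uniform load w=20 kN/m over full span:
  R_A = wL/2 = 20·4/2 = 40 kN
  M_A = wL²/12 = 20·4²/12 = 80/3 kN·m
  R_B = wL/2 = 20·4/2 = 40 kN
  M_B = -wL²/12 = -20·4²/12 = -80/3 kN·m
Load 2 — point force P=14 kN at a=1 m (b=L-a=3):
  R_A = Pb²(3a+b)/L³ = 14·3²·(3·1+3)/4³ = 189/16 kN
  M_A = Pab²/L² = 14·1·3²/4² = 63/8 kN·m
  R_B = Pa²(a+3b)/L³ = 14·1²·(1+3·3)/4³ = 35/16 kN
  M_B = -Pa²b/L² = -14·1²·3/4² = -21/8 kN·m
Load 3 — applied couple M₀=13 kN·m at a=12/5 m (b=L-a=8/5):
  R_A = 6M₀ab/L³ = 6·13·(12/5)·(8/5)/4³ = 117/25 kN
  M_A = M₀b(2a-b)/L² = 13·(8/5)·(2·(12/5)-(8/5))/4² = 104/25 kN·m
  R_B = -6M₀ab/L³ = -6·13·(12/5)·(8/5)/4³ = -117/25 kN
  M_B = M₀a(2b-a)/L² = 13·(12/5)·(2·(8/5)-(12/5))/4² = 39/25 kN·m
Load 4 — triangular load w₀=4 kN/m (0→w₀ over full span):
  R_A = 3w₀L/20 = 3·4·4/20 = 12/5 kN
  M_A = w₀L²/30 = 4·4²/30 = 32/15 kN·m
  R_B = 7w₀L/20 = 7·4·4/20 = 28/5 kN
  M_B = -w₀L²/20 = -4·4²/20 = -16/5 kN·m
Superposition: R_A = 23557/400 kN, M_A = 8167/200 kN·m, R_B = 17243/400 kN, M_B = -18559/600 kN·m

R_A = 23557/400 kN, M_A = 8167/200 kN·m, R_B = 17243/400 kN, M_B = -18559/600 kN·m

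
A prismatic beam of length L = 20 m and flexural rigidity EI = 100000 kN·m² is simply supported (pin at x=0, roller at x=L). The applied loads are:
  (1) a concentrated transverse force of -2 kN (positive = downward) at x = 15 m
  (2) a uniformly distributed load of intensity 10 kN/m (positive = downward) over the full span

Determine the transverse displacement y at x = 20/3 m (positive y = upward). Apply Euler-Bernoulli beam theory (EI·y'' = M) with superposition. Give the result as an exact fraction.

y(20/3) = -34843/194400 m

Load 1 — point force P=-2 kN at a=15 m (b=L-a=5):
  y_1 = -Pbx(L²-b²-x²)/(6LEI)  [x≤a] = -(-2)·5·(20/3)·(20²-5²-(20/3)²)/(6·20·100000) = 119/64800 m
Load 2 — uniform load w=10 kN/m over full span:
  y_2 = -wx(L³-2Lx²+x³)/(24EI) = -10·(20/3)·(20³-2·20·(20/3)²+(20/3)³)/(24·100000) = -44/243 m
Superposition: y = Σ y_i = -34843/194400 m ≈ -0.179234 m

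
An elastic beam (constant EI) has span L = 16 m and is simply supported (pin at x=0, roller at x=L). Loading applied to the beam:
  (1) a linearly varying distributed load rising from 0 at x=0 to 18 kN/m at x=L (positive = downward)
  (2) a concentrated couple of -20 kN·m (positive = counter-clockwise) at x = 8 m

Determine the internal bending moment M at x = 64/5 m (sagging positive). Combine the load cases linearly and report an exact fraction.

Load 1 — triangular load w₀=18 kN/m (0→w₀ over full span):
  M_1 = w₀Lx/6 - w₀x³/(6L) = 18·16·(64/5)/6 - 18·(64/5)³/(6·16) = 27648/125 kN·m
Load 2 — applied couple M₀=-20 kN·m at a=8 m (b=L-a=8):
  M_2 = M₀x/L - M₀  [x>a] = (-20)·(64/5)/16 - (-20) = 4 kN·m
Superposition: M = Σ M_i = 28148/125 kN·m ≈ 225.184000 kN·m

M(64/5) = 28148/125 kN·m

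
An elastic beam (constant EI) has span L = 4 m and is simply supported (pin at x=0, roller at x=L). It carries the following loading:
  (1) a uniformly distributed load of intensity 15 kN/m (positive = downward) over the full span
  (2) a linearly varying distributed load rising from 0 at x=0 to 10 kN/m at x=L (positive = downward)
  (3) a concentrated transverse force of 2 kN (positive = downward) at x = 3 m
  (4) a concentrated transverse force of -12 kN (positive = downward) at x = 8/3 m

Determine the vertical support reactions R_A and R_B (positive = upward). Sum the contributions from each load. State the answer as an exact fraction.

Load 1 — uniform load w=15 kN/m over full span:
  R_A = wL/2 = 15·4/2 = 30 kN
  R_B = wL/2 = 15·4/2 = 30 kN
Load 2 — triangular load w₀=10 kN/m (0→w₀ over full span):
  R_A = w₀L/6 = 10·4/6 = 20/3 kN
  R_B = w₀L/3 = 10·4/3 = 40/3 kN
Load 3 — point force P=2 kN at a=3 m (b=L-a=1):
  R_A = Pb/L = 2·1/4 = 1/2 kN
  R_B = Pa/L = 2·3/4 = 3/2 kN
Load 4 — point force P=-12 kN at a=8/3 m (b=L-a=4/3):
  R_A = Pb/L = (-12)·(4/3)/4 = -4 kN
  R_B = Pa/L = (-12)·(8/3)/4 = -8 kN
Superposition: R_A = 199/6 kN, R_B = 221/6 kN

R_A = 199/6 kN, R_B = 221/6 kN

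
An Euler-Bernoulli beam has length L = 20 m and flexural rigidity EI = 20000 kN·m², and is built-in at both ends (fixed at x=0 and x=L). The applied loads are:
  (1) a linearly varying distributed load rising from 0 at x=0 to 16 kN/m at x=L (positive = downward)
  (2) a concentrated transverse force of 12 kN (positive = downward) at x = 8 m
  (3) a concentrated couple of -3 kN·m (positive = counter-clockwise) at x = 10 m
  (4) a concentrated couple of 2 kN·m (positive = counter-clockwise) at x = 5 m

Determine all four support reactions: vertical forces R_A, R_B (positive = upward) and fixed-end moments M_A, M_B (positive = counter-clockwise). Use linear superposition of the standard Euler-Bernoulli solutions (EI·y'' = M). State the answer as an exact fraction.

Load 1 — triangular load w₀=16 kN/m (0→w₀ over full span):
  R_A = 3w₀L/20 = 3·16·20/20 = 48 kN
  M_A = w₀L²/30 = 16·20²/30 = 640/3 kN·m
  R_B = 7w₀L/20 = 7·16·20/20 = 112 kN
  M_B = -w₀L²/20 = -16·20²/20 = -320 kN·m
Load 2 — point force P=12 kN at a=8 m (b=L-a=12):
  R_A = Pb²(3a+b)/L³ = 12·12²·(3·8+12)/20³ = 972/125 kN
  M_A = Pab²/L² = 12·8·12²/20² = 864/25 kN·m
  R_B = Pa²(a+3b)/L³ = 12·8²·(8+3·12)/20³ = 528/125 kN
  M_B = -Pa²b/L² = -12·8²·12/20² = -576/25 kN·m
Load 3 — applied couple M₀=-3 kN·m at a=10 m (b=L-a=10):
  R_A = 6M₀ab/L³ = 6·(-3)·10·10/20³ = -9/40 kN
  M_A = M₀b(2a-b)/L² = (-3)·10·(2·10-10)/20² = -3/4 kN·m
  R_B = -6M₀ab/L³ = -6·(-3)·10·10/20³ = 9/40 kN
  M_B = M₀a(2b-a)/L² = (-3)·10·(2·10-10)/20² = -3/4 kN·m
Load 4 — applied couple M₀=2 kN·m at a=5 m (b=L-a=15):
  R_A = 6M₀ab/L³ = 6·2·5·15/20³ = 9/80 kN
  M_A = M₀b(2a-b)/L² = 2·15·(2·5-15)/20² = -3/8 kN·m
  R_B = -6M₀ab/L³ = -6·2·5·15/20³ = -9/80 kN
  M_B = M₀a(2b-a)/L² = 2·5·(2·15-5)/20² = 5/8 kN·m
Superposition: R_A = 111327/2000 kN, M_A = 148061/600 kN·m, R_B = 232673/2000 kN, M_B = -68633/200 kN·m

R_A = 111327/2000 kN, M_A = 148061/600 kN·m, R_B = 232673/2000 kN, M_B = -68633/200 kN·m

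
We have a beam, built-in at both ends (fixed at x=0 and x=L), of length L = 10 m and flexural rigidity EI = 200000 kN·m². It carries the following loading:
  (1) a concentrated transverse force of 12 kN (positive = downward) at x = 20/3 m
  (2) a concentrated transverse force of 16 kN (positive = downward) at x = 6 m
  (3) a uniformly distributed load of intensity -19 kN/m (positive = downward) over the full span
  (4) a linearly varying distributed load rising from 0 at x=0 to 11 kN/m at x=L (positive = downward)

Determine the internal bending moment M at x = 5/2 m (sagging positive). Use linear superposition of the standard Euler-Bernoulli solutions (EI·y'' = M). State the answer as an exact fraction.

M(5/2) = -147341/7200 kN·m

Load 1 — point force P=12 kN at a=20/3 m (b=L-a=10/3):
  M_1 = Pb²(3a+b)x/L³ - Pab²/L²  [x≤a] = 12·(10/3)²·(3·(20/3)+(10/3))·(5/2)/10³ - 12·(20/3)·(10/3)²/10² = -10/9 kN·m
Load 2 — point force P=16 kN at a=6 m (b=L-a=4):
  M_2 = Pb²(3a+b)x/L³ - Pab²/L²  [x≤a] = 16·4²·(3·6+4)·(5/2)/10³ - 16·6·4²/10² = -32/25 kN·m
Load 3 — uniform load w=-19 kN/m over full span:
  M_3 = wLx/2 - wL²/12 - wx²/2 = (-19)·10·(5/2)/2 - (-19)·10²/12 - (-19)·(5/2)²/2 = -475/24 kN·m
Load 4 — triangular load w₀=11 kN/m (0→w₀ over full span):
  M_4 = 3w₀Lx/20 - w₀L²/30 - w₀x³/(6L) = 3·11·10·(5/2)/20 - 11·10²/30 - 11·(5/2)³/(6·10) = 55/32 kN·m
Superposition: M = Σ M_i = -147341/7200 kN·m ≈ -20.464028 kN·m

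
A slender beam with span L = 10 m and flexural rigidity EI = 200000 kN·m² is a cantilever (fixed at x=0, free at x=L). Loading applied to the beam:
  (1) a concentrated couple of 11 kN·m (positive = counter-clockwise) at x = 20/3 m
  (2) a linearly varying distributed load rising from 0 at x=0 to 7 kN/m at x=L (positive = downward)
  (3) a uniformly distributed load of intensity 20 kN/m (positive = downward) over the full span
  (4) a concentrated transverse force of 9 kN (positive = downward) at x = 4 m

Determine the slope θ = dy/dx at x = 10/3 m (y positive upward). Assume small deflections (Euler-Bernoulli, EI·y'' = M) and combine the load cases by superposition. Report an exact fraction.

Load 1 — applied couple M₀=11 kN·m at a=20/3 m (b=L-a=10/3):
  θ_1 = M₀x/EI  [x≤a] = 11·(10/3)/200000 = 11/60000 rad
Load 2 — triangular load w₀=7 kN/m (0→w₀ over full span):
  θ_2 = (w₀Lx²/4-w₀L²x/3-w₀x⁴/(24L))/EI = (7·10·(10/3)²/4-7·10²·(10/3)/3-7·(10/3)⁴/(24·10))/200000 = -1141/388800 rad
Load 3 — uniform load w=20 kN/m over full span:
  θ_3 = -wx(x²-3Lx+3L²)/(6EI) = -20·(10/3)·((10/3)²-3·10·(10/3)+3·10²)/(6·200000) = -19/1620 rad
Load 4 — point force P=9 kN at a=4 m (b=L-a=6):
  θ_4 = -Px(2a-x)/(2EI)  [x≤a] = -9·(10/3)·(2·4-(10/3))/(2·200000) = -7/20000 rad
Superposition: θ = Σ θ_i = -28829/1944000 rad ≈ -0.014830 rad

θ(10/3) = -28829/1944000 rad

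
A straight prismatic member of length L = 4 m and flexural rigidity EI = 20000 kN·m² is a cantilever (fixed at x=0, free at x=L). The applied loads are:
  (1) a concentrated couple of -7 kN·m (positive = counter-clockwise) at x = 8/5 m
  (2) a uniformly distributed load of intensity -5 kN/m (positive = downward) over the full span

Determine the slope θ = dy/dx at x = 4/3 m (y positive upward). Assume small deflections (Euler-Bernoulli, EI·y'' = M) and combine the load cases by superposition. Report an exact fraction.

θ(4/3) = 571/405000 rad

Load 1 — applied couple M₀=-7 kN·m at a=8/5 m (b=L-a=12/5):
  θ_1 = M₀x/EI  [x≤a] = (-7)·(4/3)/20000 = -7/15000 rad
Load 2 — uniform load w=-5 kN/m over full span:
  θ_2 = -wx(x²-3Lx+3L²)/(6EI) = -(-5)·(4/3)·((4/3)²-3·4·(4/3)+3·4²)/(6·20000) = 19/10125 rad
Superposition: θ = Σ θ_i = 571/405000 rad ≈ 0.001410 rad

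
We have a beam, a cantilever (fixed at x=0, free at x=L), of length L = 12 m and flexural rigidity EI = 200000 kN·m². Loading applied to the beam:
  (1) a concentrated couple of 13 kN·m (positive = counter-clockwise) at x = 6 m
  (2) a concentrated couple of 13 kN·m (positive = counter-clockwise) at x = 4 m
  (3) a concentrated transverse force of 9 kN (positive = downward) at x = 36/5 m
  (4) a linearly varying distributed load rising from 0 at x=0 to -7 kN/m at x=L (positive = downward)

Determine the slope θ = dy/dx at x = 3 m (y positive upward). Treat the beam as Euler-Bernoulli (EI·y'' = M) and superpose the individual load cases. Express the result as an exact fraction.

Load 1 — applied couple M₀=13 kN·m at a=6 m (b=L-a=6):
  θ_1 = M₀x/EI  [x≤a] = 13·3/200000 = 39/200000 rad
Load 2 — applied couple M₀=13 kN·m at a=4 m (b=L-a=8):
  θ_2 = M₀x/EI  [x≤a] = 13·3/200000 = 39/200000 rad
Load 3 — point force P=9 kN at a=36/5 m (b=L-a=24/5):
  θ_3 = -Px(2a-x)/(2EI)  [x≤a] = -9·3·(2·(36/5)-3)/(2·200000) = -1539/2000000 rad
Load 4 — triangular load w₀=-7 kN/m (0→w₀ over full span):
  θ_4 = (w₀Lx²/4-w₀L²x/3-w₀x⁴/(24L))/EI = ((-7)·12·3²/4-(-7)·12²·3/3-(-7)·3⁴/(24·12))/200000 = 26271/6400000 rad
Superposition: θ = Σ θ_i = 119211/32000000 rad ≈ 0.003725 rad

θ(3) = 119211/32000000 rad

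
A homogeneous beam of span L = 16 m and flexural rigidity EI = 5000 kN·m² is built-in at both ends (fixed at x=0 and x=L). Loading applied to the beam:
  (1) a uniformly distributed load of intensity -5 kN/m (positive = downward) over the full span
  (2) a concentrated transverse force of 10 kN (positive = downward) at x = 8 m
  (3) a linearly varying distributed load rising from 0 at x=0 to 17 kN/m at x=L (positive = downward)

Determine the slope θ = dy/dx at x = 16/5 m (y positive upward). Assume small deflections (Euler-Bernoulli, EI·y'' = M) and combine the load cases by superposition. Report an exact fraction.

Load 1 — uniform load w=-5 kN/m over full span:
  θ_1 = -wx(L-x)(L-2x)/(12EI) = -(-5)·(16/5)·(16-(16/5))·(16-2·(16/5))/(12·5000) = 512/15625 rad
Load 2 — point force P=10 kN at a=8 m (b=L-a=8):
  θ_2 = -Pb²x(2aL-(3a+b)x)/(2L³EI)  [x≤a] = -10·8²·(16/5)·(2·8·16-(3·8+8)·(16/5))/(2·16³·5000) = -24/3125 rad
Load 3 — triangular load w₀=17 kN/m (0→w₀ over full span):
  θ_3 = -w₀(2x(L-x)(L-2x)(x+2L)+x²(L-x)²)/(120LEI) = -17·(2·(16/5)·(16-(16/5))·(16-2·(16/5))·((16/5)+2·16)+(16/5)²·(16-(16/5))²)/(120·16·5000) = -60928/1171875 rad
Superposition: θ = Σ θ_i = -31528/1171875 rad ≈ -0.026904 rad

θ(16/5) = -31528/1171875 rad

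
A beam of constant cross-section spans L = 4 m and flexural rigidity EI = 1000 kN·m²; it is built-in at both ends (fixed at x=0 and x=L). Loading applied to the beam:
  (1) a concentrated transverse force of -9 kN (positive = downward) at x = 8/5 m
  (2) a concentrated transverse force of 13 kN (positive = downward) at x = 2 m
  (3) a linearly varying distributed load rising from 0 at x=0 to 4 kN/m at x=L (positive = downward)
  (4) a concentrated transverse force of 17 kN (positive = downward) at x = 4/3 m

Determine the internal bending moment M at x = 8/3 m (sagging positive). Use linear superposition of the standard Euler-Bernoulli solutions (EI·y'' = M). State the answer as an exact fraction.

Load 1 — point force P=-9 kN at a=8/5 m (b=L-a=12/5):
  M_1 = Pa²(a+3b)(L-x)/L³ - Pa²b/L²  [x>a] = (-9)·(8/5)²·((8/5)+3·(12/5))·(4-(8/3))/4³ - (-9)·(8/5)²·(12/5)/4² = -96/125 kN·m
Load 2 — point force P=13 kN at a=2 m (b=L-a=2):
  M_2 = Pa²(a+3b)(L-x)/L³ - Pa²b/L²  [x>a] = 13·2²·(2+3·2)·(4-(8/3))/4³ - 13·2²·2/4² = 13/6 kN·m
Load 3 — triangular load w₀=4 kN/m (0→w₀ over full span):
  M_3 = 3w₀Lx/20 - w₀L²/30 - w₀x³/(6L) = 3·4·4·(8/3)/20 - 4·4²/30 - 4·(8/3)³/(6·4) = 448/405 kN·m
Load 4 — point force P=17 kN at a=4/3 m (b=L-a=8/3):
  M_4 = Pa²(a+3b)(L-x)/L³ - Pa²b/L²  [x>a] = 17·(4/3)²·((4/3)+3·(8/3))·(4-(8/3))/4³ - 17·(4/3)²·(8/3)/4² = 68/81 kN·m
Superposition: M = Σ M_i = 67723/20250 kN·m ≈ 3.344346 kN·m

M(8/3) = 67723/20250 kN·m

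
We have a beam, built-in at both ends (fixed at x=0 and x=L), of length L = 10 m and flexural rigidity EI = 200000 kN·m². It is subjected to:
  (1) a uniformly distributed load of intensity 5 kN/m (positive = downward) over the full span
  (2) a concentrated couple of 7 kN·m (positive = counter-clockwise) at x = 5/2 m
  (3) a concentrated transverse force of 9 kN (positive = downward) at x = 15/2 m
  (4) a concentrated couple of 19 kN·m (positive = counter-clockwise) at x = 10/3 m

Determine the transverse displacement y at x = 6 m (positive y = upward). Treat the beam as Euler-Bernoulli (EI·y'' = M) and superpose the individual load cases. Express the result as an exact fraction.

Load 1 — uniform load w=5 kN/m over full span:
  y_1 = -wx²(L-x)²/(24EI) = -5·6²·(10-6)²/(24·200000) = -3/5000 m
Load 2 — applied couple M₀=7 kN·m at a=5/2 m (b=L-a=15/2):
  y_2 = (R_Ax³/6 - M_Ax²/2 - M₀(x-a)²/2)/EI  [x>a] with R_A=63/80, M_A=-21/16 = ((63/80)·6³/6 - (-21/16)·6²/2 - 7·(6-(5/2))²/2)/200000 = 91/2000000 m
Load 3 — point force P=9 kN at a=15/2 m (b=L-a=5/2):
  y_3 = -Pb²x²(3aL-(3a+b)x)/(6L³EI)  [x≤a] = -9·(5/2)²·6²·(3·(15/2)·10-(3·(15/2)+(5/2))·6)/(6·10³·200000) = -81/640000 m
Load 4 — applied couple M₀=19 kN·m at a=10/3 m (b=L-a=20/3):
  y_4 = (R_Ax³/6 - M_Ax²/2 - M₀(x-a)²/2)/EI  [x>a] with R_A=38/15, M_A=0 = ((38/15)·6³/6 - 0·6²/2 - 19·(6-(10/3))²/2)/200000 = 133/1125000 m
Superposition: y = Σ y_i = -81049/144000000 m ≈ -0.000563 m

y(6) = -81049/144000000 m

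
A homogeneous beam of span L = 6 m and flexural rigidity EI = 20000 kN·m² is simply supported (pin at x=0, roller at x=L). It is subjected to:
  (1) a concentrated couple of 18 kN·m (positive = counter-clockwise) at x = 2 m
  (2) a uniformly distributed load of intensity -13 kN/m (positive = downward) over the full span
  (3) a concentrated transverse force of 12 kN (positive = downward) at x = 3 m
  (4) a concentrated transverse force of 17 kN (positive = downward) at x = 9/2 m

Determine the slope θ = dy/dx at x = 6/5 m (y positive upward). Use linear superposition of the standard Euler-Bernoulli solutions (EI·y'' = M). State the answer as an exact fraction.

Load 1 — applied couple M₀=18 kN·m at a=2 m (b=L-a=4):
  θ_1 = (M₀x²/(2L)+C₁)/EI  [x≤a] with C₁=M₀(3b²-L²)/(6L)=6 = (18·(6/5)²/(2·6)+6)/20000 = 51/125000 rad
Load 2 — uniform load w=-13 kN/m over full span:
  θ_2 = -w(L³-6Lx²+4x³)/(24EI) = -(-13)·(6³-6·6·(6/5)²+4·(6/5)³)/(24·20000) = 11583/2500000 rad
Load 3 — point force P=12 kN at a=3 m (b=L-a=3):
  θ_3 = -Pb(L²-b²-3x²)/(6LEI)  [x≤a] = -12·3·(6²-3²-3·(6/5)²)/(6·6·20000) = -567/500000 rad
Load 4 — point force P=17 kN at a=9/2 m (b=L-a=3/2):
  θ_4 = -Pb(L²-b²-3x²)/(6LEI)  [x≤a] = -17·(3/2)·(6²-(3/2)²-3·(6/5)²)/(6·6·20000) = -16677/16000000 rad
Superposition: θ = Σ θ_i = 229191/80000000 rad ≈ 0.002865 rad

θ(6/5) = 229191/80000000 rad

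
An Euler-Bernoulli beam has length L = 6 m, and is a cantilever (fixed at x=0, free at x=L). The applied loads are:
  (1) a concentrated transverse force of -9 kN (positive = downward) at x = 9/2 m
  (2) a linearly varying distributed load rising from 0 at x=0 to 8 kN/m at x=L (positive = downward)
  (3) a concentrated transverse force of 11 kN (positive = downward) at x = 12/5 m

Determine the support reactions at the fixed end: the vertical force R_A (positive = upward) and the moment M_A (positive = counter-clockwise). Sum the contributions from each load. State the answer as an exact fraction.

R_A = 26 kN, M_A = 819/10 kN·m

Load 1 — point force P=-9 kN at a=9/2 m (b=L-a=3/2):
  R_A = P = (-9) = -9 kN
  M_A = Pa = (-9)·(9/2) = -81/2 kN·m
Load 2 — triangular load w₀=8 kN/m (0→w₀ over full span):
  R_A = w₀L/2 = 8·6/2 = 24 kN
  M_A = w₀L²/3 = 8·6²/3 = 96 kN·m
Load 3 — point force P=11 kN at a=12/5 m (b=L-a=18/5):
  R_A = P = 11 kN
  M_A = Pa = 11·(12/5) = 132/5 kN·m
Superposition: R_A = 26 kN, M_A = 819/10 kN·m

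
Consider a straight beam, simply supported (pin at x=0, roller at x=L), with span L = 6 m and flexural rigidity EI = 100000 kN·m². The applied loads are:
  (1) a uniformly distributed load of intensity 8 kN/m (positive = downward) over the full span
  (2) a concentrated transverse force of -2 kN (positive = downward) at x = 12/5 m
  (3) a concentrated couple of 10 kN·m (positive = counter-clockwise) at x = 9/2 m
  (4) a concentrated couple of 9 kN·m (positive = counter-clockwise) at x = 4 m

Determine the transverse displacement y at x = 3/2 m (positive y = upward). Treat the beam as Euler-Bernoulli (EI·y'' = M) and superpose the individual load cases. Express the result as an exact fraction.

Load 1 — uniform load w=8 kN/m over full span:
  y_1 = -wx(L³-2Lx²+x³)/(24EI) = -8·(3/2)·(6³-2·6·(3/2)²+(3/2)³)/(24·100000) = -1539/1600000 m
Load 2 — point force P=-2 kN at a=12/5 m (b=L-a=18/5):
  y_2 = -Pbx(L²-b²-x²)/(6LEI)  [x≤a] = -(-2)·(18/5)·(3/2)·(6²-(18/5)²-(3/2)²)/(6·6·100000) = 6237/100000000 m
Load 3 — applied couple M₀=10 kN·m at a=9/2 m (b=L-a=3/2):
  y_3 = (M₀x³/(6L)+C₁x)/EI  [x≤a] with C₁=M₀(3b²-L²)/(6L)=-65/8 = (10·(3/2)³/(6·6)+(-65/8)·(3/2))/100000 = -9/80000 m
Load 4 — applied couple M₀=9 kN·m at a=4 m (b=L-a=2):
  y_4 = (M₀x³/(6L)+C₁x)/EI  [x≤a] with C₁=M₀(3b²-L²)/(6L)=-6 = (9·(3/2)³/(6·6)+(-6)·(3/2))/100000 = -261/3200000 m
Superposition: y = Σ y_i = -437427/400000000 m ≈ -0.001094 m

y(3/2) = -437427/400000000 m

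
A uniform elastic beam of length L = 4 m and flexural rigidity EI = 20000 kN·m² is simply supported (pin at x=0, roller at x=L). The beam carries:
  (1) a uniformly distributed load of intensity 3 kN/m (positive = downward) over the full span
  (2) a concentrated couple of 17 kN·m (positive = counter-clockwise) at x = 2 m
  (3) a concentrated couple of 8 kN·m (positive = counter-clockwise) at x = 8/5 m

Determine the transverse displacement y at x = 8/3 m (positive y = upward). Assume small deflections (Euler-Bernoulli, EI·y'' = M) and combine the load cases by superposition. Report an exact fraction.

Load 1 — uniform load w=3 kN/m over full span:
  y_1 = -wx(L³-2Lx²+x³)/(24EI) = -3·(8/3)·(4³-2·4·(8/3)²+(8/3)³)/(24·20000) = -22/50625 m
Load 2 — applied couple M₀=17 kN·m at a=2 m (b=L-a=2):
  y_2 = (M₀x³/(6L)-M₀(x-a)²/2+C₁x)/EI  [x>a] with C₁=M₀(3b²-L²)/(6L)=-17/6 = (17·(8/3)³/(6·4)-17·((8/3)-2)²/2+(-17/6)·(8/3))/20000 = 17/162000 m
Load 3 — applied couple M₀=8 kN·m at a=8/5 m (b=L-a=12/5):
  y_3 = (M₀x³/(6L)-M₀(x-a)²/2+C₁x)/EI  [x>a] with C₁=M₀(3b²-L²)/(6L)=32/75 = (8·(8/3)³/(6·4)-8·((8/3)-(8/5))²/2+(32/75)·(8/3))/20000 = 184/1265625 m
Superposition: y = Σ y_i = -3731/20250000 m ≈ -0.000184 m

y(8/3) = -3731/20250000 m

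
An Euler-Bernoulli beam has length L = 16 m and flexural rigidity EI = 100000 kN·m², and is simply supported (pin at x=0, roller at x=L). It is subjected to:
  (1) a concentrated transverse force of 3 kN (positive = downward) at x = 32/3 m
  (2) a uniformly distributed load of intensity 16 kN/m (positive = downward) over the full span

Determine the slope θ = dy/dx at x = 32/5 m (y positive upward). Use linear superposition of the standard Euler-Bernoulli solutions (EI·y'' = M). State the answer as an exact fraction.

θ(32/5) = -87088/10546875 rad

Load 1 — point force P=3 kN at a=32/3 m (b=L-a=16/3):
  θ_1 = -Pb(L²-b²-3x²)/(6LEI)  [x≤a] = -3·(16/3)·(16²-(16/3)²-3·(32/5)²)/(6·16·100000) = -368/2109375 rad
Load 2 — uniform load w=16 kN/m over full span:
  θ_2 = -w(L³-6Lx²+4x³)/(24EI) = -16·(16³-6·16·(32/5)²+4·(32/5)³)/(24·100000) = -9472/1171875 rad
Superposition: θ = Σ θ_i = -87088/10546875 rad ≈ -0.008257 rad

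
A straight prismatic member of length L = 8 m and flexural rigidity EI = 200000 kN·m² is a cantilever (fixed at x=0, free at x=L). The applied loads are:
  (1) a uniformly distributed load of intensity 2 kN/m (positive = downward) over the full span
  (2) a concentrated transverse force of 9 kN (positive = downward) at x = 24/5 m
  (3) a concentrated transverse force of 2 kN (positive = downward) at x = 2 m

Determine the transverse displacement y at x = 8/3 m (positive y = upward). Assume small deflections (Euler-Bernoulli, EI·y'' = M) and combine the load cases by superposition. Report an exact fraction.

y(8/3) = -47743/30375000 m

Load 1 — uniform load w=2 kN/m over full span:
  y_1 = -wx²(x²-4Lx+6L²)/(24EI) = -2·(8/3)²·((8/3)²-4·8·(8/3)+6·8²)/(24·200000) = -688/759375 m
Load 2 — point force P=9 kN at a=24/5 m (b=L-a=16/5):
  y_2 = -Px²(3a-x)/(6EI)  [x≤a] = -9·(8/3)²·(3·(24/5)-(8/3))/(6·200000) = -88/140625 m
Load 3 — point force P=2 kN at a=2 m (b=L-a=6):
  y_3 = -Pa²(3x-a)/(6EI)  [x>a] = -2·2²·(3·(8/3)-2)/(6·200000) = -1/25000 m
Superposition: y = Σ y_i = -47743/30375000 m ≈ -0.001572 m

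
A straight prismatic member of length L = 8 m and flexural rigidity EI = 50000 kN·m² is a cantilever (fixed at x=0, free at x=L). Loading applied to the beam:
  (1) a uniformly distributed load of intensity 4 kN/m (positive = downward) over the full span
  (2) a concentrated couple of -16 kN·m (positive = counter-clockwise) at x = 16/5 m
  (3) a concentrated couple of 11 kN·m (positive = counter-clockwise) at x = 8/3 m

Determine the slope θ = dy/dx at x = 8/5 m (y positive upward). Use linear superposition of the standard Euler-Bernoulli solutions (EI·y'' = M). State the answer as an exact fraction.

Load 1 — uniform load w=4 kN/m over full span:
  θ_1 = -wx(x²-3Lx+3L²)/(6EI) = -4·(8/5)·((8/5)²-3·8·(8/5)+3·8²)/(6·50000) = -3904/1171875 rad
Load 2 — applied couple M₀=-16 kN·m at a=16/5 m (b=L-a=24/5):
  θ_2 = M₀x/EI  [x≤a] = (-16)·(8/5)/50000 = -8/15625 rad
Load 3 — applied couple M₀=11 kN·m at a=8/3 m (b=L-a=16/3):
  θ_3 = M₀x/EI  [x≤a] = 11·(8/5)/50000 = 11/31250 rad
Superposition: θ = Σ θ_i = -8183/2343750 rad ≈ -0.003491 rad

θ(8/5) = -8183/2343750 rad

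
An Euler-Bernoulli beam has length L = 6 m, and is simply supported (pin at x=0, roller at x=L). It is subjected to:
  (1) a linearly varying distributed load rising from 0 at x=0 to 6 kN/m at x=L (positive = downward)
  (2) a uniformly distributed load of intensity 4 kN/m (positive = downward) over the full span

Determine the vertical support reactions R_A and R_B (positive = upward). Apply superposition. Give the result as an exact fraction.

Load 1 — triangular load w₀=6 kN/m (0→w₀ over full span):
  R_A = w₀L/6 = 6·6/6 = 6 kN
  R_B = w₀L/3 = 6·6/3 = 12 kN
Load 2 — uniform load w=4 kN/m over full span:
  R_A = wL/2 = 4·6/2 = 12 kN
  R_B = wL/2 = 4·6/2 = 12 kN
Superposition: R_A = 18 kN, R_B = 24 kN

R_A = 18 kN, R_B = 24 kN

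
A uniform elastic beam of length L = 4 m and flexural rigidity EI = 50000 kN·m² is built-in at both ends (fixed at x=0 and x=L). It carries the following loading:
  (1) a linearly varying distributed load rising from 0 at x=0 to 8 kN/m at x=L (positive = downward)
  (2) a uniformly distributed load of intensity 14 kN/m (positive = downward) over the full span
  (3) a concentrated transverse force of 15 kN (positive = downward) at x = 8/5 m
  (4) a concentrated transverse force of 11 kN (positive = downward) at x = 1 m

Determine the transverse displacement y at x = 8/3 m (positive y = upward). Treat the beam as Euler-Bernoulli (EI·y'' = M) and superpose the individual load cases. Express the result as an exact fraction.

Load 1 — triangular load w₀=8 kN/m (0→w₀ over full span):
  y_1 = -w₀x²(L-x)²(x+2L)/(120LEI) = -8·(8/3)²·(4-(8/3))²·((8/3)+2·4)/(120·4·50000) = -512/11390625 m
Load 2 — uniform load w=14 kN/m over full span:
  y_2 = -wx²(L-x)²/(24EI) = -14·(8/3)²·(4-(8/3))²/(24·50000) = -112/759375 m
Load 3 — point force P=15 kN at a=8/5 m (b=L-a=12/5):
  y_3 = -Pa²(L-x)²(3bL-(3b+a)(L-x))/(6L³EI)  [x>a] = -15·(8/5)²·(4-(8/3))²·(3·(12/5)·4-(3·(12/5)+(8/5))·(4-(8/3)))/(6·4³·50000) = -128/2109375 m
Load 4 — point force P=11 kN at a=1 m (b=L-a=3):
  y_4 = -Pa²(L-x)²(3bL-(3b+a)(L-x))/(6L³EI)  [x>a] = -11·1²·(4-(8/3))²·(3·3·4-(3·3+1)·(4-(8/3)))/(6·4³·50000) = -187/8100000 m
Superposition: y = Σ y_i = -503387/1822500000 m ≈ -0.000276 m

y(8/3) = -503387/1822500000 m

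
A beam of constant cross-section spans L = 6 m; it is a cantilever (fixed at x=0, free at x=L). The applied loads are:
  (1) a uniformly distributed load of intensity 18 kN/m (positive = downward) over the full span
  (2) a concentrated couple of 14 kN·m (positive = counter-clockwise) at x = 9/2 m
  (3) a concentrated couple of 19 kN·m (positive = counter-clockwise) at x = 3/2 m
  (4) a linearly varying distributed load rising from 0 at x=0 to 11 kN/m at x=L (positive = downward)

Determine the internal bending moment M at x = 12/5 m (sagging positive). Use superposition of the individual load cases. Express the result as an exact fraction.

Load 1 — uniform load w=18 kN/m over full span:
  M_1 = -w(L-x)²/2 = -18·(6-(12/5))²/2 = -2916/25 kN·m
Load 2 — applied couple M₀=14 kN·m at a=9/2 m (b=L-a=3/2):
  M_2 = M₀  [x≤a] = 14 = 14 kN·m
Load 3 — applied couple M₀=19 kN·m at a=3/2 m (b=L-a=9/2):
  M_3 = 0  [x>a] = 0 kN·m
Load 4 — triangular load w₀=11 kN/m (0→w₀ over full span):
  M_4 = w₀Lx/2 - w₀L²/3 - w₀x³/(6L) = 11·6·(12/5)/2 - 11·6²/3 - 11·(12/5)³/(6·6) = -7128/125 kN·m
Superposition: M = Σ M_i = -19958/125 kN·m ≈ -159.664000 kN·m

M(12/5) = -19958/125 kN·m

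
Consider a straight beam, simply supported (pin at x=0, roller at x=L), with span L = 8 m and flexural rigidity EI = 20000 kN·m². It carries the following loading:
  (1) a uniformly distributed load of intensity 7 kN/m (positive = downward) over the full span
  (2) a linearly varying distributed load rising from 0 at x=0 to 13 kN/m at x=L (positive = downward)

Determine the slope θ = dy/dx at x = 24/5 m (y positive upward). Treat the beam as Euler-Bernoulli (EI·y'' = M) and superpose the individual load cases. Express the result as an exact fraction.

Load 1 — uniform load w=7 kN/m over full span:
  θ_1 = -w(L³-6Lx²+4x³)/(24EI) = -7·(8³-6·8·(24/5)²+4·(24/5)³)/(24·20000) = 518/234375 rad
Load 2 — triangular load w₀=13 kN/m (0→w₀ over full span):
  θ_2 = -w₀(7L⁴-30L²x²+15x⁴)/(360LEI) = -13·(7·8⁴-30·8²·(24/5)²+15·(24/5)⁴)/(360·8·20000) = 6032/3515625 rad
Superposition: θ = Σ θ_i = 13802/3515625 rad ≈ 0.003926 rad

θ(24/5) = 13802/3515625 rad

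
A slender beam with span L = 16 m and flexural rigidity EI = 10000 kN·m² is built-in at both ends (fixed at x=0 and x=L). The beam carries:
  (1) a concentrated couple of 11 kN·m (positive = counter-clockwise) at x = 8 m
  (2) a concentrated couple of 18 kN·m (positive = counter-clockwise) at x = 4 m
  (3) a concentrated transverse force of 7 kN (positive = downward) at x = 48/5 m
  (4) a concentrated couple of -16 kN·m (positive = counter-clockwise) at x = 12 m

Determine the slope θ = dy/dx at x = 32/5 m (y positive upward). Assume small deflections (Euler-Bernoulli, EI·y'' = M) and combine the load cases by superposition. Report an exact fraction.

θ(32/5) = -1211/7812500 rad

Load 1 — applied couple M₀=11 kN·m at a=8 m (b=L-a=8):
  θ_1 = (R_Ax²/2 - M_Ax)/EI  [x≤a] with R_A=33/32, M_A=11/4 = ((33/32)·(32/5)²/2 - (11/4)·(32/5))/10000 = 11/31250 rad
Load 2 — applied couple M₀=18 kN·m at a=4 m (b=L-a=12):
  θ_2 = (R_Ax²/2 - M_Ax - M₀(x-a))/EI  [x>a] with R_A=81/64, M_A=-27/8 = ((81/64)·(32/5)²/2 - (-27/8)·(32/5) - 18·((32/5)-4))/10000 = 27/62500 rad
Load 3 — point force P=7 kN at a=48/5 m (b=L-a=32/5):
  θ_3 = -Pb²x(2aL-(3a+b)x)/(2L³EI)  [x≤a] = -7·(32/5)²·(32/5)·(2·(48/5)·16-(3·(48/5)+(32/5))·(32/5))/(2·16³·10000) = -3584/1953125 rad
Load 4 — applied couple M₀=-16 kN·m at a=12 m (b=L-a=4):
  θ_4 = (R_Ax²/2 - M_Ax)/EI  [x≤a] with R_A=-9/8, M_A=-5 = ((-9/8)·(32/5)²/2 - (-5)·(32/5))/10000 = 14/15625 rad
Superposition: θ = Σ θ_i = -1211/7812500 rad ≈ -0.000155 rad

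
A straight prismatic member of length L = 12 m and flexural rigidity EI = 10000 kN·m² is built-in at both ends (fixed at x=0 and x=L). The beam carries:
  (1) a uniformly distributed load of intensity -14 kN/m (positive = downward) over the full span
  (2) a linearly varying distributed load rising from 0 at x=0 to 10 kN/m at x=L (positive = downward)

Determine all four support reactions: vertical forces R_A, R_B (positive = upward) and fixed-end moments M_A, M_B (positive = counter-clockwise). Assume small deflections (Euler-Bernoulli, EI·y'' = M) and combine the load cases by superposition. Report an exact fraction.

Load 1 — uniform load w=-14 kN/m over full span:
  R_A = wL/2 = (-14)·12/2 = -84 kN
  M_A = wL²/12 = (-14)·12²/12 = -168 kN·m
  R_B = wL/2 = (-14)·12/2 = -84 kN
  M_B = -wL²/12 = -(-14)·12²/12 = 168 kN·m
Load 2 — triangular load w₀=10 kN/m (0→w₀ over full span):
  R_A = 3w₀L/20 = 3·10·12/20 = 18 kN
  M_A = w₀L²/30 = 10·12²/30 = 48 kN·m
  R_B = 7w₀L/20 = 7·10·12/20 = 42 kN
  M_B = -w₀L²/20 = -10·12²/20 = -72 kN·m
Superposition: R_A = -66 kN, M_A = -120 kN·m, R_B = -42 kN, M_B = 96 kN·m

R_A = -66 kN, M_A = -120 kN·m, R_B = -42 kN, M_B = 96 kN·m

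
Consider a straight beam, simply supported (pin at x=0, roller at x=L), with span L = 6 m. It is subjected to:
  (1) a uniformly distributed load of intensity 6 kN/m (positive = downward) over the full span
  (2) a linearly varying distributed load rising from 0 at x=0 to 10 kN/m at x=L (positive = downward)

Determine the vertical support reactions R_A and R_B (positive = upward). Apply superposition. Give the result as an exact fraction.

Load 1 — uniform load w=6 kN/m over full span:
  R_A = wL/2 = 6·6/2 = 18 kN
  R_B = wL/2 = 6·6/2 = 18 kN
Load 2 — triangular load w₀=10 kN/m (0→w₀ over full span):
  R_A = w₀L/6 = 10·6/6 = 10 kN
  R_B = w₀L/3 = 10·6/3 = 20 kN
Superposition: R_A = 28 kN, R_B = 38 kN

R_A = 28 kN, R_B = 38 kN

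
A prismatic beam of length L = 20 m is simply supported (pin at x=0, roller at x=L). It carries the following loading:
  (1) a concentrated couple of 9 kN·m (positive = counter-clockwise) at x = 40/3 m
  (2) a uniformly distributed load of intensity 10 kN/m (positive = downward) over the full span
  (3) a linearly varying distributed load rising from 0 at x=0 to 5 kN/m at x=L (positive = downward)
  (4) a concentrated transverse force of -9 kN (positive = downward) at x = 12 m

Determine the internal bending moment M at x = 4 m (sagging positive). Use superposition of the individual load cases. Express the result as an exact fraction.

M(4) = 1857/5 kN·m

Load 1 — applied couple M₀=9 kN·m at a=40/3 m (b=L-a=20/3):
  M_1 = M₀x/L  [x≤a] = 9·4/20 = 9/5 kN·m
Load 2 — uniform load w=10 kN/m over full span:
  M_2 = wx(L-x)/2 = 10·4·(20-4)/2 = 320 kN·m
Load 3 — triangular load w₀=5 kN/m (0→w₀ over full span):
  M_3 = w₀Lx/6 - w₀x³/(6L) = 5·20·4/6 - 5·4³/(6·20) = 64 kN·m
Load 4 — point force P=-9 kN at a=12 m (b=L-a=8):
  M_4 = Pbx/L  [x≤a] = (-9)·8·4/20 = -72/5 kN·m
Superposition: M = Σ M_i = 1857/5 kN·m ≈ 371.400000 kN·m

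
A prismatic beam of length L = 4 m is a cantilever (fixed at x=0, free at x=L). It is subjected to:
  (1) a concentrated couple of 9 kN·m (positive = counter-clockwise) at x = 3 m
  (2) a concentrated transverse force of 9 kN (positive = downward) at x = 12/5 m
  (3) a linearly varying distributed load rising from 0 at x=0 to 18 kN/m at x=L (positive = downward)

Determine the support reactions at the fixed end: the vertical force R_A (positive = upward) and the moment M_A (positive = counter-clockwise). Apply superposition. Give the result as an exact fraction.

R_A = 45 kN, M_A = 543/5 kN·m

Load 1 — applied couple M₀=9 kN·m at a=3 m (b=L-a=1):
  R_A = 0 kN
  M_A = -M₀ = -9 kN·m
Load 2 — point force P=9 kN at a=12/5 m (b=L-a=8/5):
  R_A = P = 9 kN
  M_A = Pa = 9·(12/5) = 108/5 kN·m
Load 3 — triangular load w₀=18 kN/m (0→w₀ over full span):
  R_A = w₀L/2 = 18·4/2 = 36 kN
  M_A = w₀L²/3 = 18·4²/3 = 96 kN·m
Superposition: R_A = 45 kN, M_A = 543/5 kN·m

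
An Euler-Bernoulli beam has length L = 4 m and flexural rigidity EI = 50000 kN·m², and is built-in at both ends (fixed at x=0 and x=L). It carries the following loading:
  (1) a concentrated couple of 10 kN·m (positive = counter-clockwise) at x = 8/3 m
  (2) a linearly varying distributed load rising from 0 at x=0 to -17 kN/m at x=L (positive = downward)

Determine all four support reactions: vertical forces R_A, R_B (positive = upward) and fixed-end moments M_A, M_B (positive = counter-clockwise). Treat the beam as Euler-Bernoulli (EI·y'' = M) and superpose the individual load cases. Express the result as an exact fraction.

R_A = -103/15 kN, M_A = -86/15 kN·m, R_B = -407/15 kN, M_B = 68/5 kN·m

Load 1 — applied couple M₀=10 kN·m at a=8/3 m (b=L-a=4/3):
  R_A = 6M₀ab/L³ = 6·10·(8/3)·(4/3)/4³ = 10/3 kN
  M_A = M₀b(2a-b)/L² = 10·(4/3)·(2·(8/3)-(4/3))/4² = 10/3 kN·m
  R_B = -6M₀ab/L³ = -6·10·(8/3)·(4/3)/4³ = -10/3 kN
  M_B = M₀a(2b-a)/L² = 10·(8/3)·(2·(4/3)-(8/3))/4² = 0 kN·m
Load 2 — triangular load w₀=-17 kN/m (0→w₀ over full span):
  R_A = 3w₀L/20 = 3·(-17)·4/20 = -51/5 kN
  M_A = w₀L²/30 = (-17)·4²/30 = -136/15 kN·m
  R_B = 7w₀L/20 = 7·(-17)·4/20 = -119/5 kN
  M_B = -w₀L²/20 = -(-17)·4²/20 = 68/5 kN·m
Superposition: R_A = -103/15 kN, M_A = -86/15 kN·m, R_B = -407/15 kN, M_B = 68/5 kN·m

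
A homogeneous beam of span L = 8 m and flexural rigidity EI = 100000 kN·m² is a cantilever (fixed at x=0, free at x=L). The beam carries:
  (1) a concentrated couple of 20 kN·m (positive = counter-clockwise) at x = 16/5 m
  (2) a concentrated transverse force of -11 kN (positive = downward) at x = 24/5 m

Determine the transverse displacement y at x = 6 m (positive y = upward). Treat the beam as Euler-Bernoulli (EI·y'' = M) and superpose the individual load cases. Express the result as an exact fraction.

Load 1 — applied couple M₀=20 kN·m at a=16/5 m (b=L-a=24/5):
  y_1 = M₀a(2x-a)/(2EI)  [x>a] = 20·(16/5)·(2·6-(16/5))/(2·100000) = 44/15625 m
Load 2 — point force P=-11 kN at a=24/5 m (b=L-a=16/5):
  y_2 = -Pa²(3x-a)/(6EI)  [x>a] = -(-11)·(24/5)²·(3·6-(24/5))/(6·100000) = 2178/390625 m
Superposition: y = Σ y_i = 3278/390625 m ≈ 0.008392 m

y(6) = 3278/390625 m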